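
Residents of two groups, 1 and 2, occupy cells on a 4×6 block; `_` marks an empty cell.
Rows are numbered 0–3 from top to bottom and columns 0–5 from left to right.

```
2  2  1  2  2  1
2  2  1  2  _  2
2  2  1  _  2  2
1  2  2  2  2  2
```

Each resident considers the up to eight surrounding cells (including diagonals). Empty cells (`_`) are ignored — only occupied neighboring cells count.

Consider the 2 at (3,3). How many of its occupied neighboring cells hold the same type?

3

Occupied neighbors of (3,3): (2,2)=1, (2,4)=2, (3,2)=2, (3,4)=2.
Same type (2): 3 of 4.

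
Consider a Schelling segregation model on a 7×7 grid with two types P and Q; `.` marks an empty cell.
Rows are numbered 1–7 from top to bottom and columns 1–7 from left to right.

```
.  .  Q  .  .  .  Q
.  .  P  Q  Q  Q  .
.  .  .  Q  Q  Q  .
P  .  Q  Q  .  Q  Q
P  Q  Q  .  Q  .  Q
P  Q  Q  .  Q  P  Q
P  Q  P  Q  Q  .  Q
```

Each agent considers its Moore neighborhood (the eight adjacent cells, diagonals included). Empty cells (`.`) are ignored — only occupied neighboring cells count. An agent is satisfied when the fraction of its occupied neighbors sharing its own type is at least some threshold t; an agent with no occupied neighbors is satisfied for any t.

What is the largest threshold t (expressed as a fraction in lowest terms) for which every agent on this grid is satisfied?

Row 1: (1,3)Q 1/2 · (1,7)Q 1/1
Row 2: (2,3)P 0/3 · (2,4)Q 4/5 · (2,5)Q 5/5 · (2,6)Q 4/4
Row 3: (3,4)Q 5/6 · (3,5)Q 7/7 · (3,6)Q 5/5
Row 4: (4,1)P 1/2 · (4,3)Q 4/4 · (4,4)Q 5/5 · (4,6)Q 5/5 · (4,7)Q 3/3
Row 5: (5,1)P 2/4 · (5,2)Q 4/7 · (5,3)Q 5/5 · (5,5)Q 3/4 · (5,7)Q 3/4
Row 6: (6,1)P 2/5 · (6,2)Q 4/8 · (6,3)Q 5/6 · (6,5)Q 3/4 · (6,6)P 0/6 · (6,7)Q 2/3
Row 7: (7,1)P 1/3 · (7,2)Q 2/5 · (7,3)P 0/4 · (7,4)Q 3/4 · (7,5)Q 2/3 · (7,7)Q 1/2
The smallest same-type fraction is 0/3 at (2,3), which reduces to 0/1. Any threshold above that leaves this agent unsatisfied.

0/1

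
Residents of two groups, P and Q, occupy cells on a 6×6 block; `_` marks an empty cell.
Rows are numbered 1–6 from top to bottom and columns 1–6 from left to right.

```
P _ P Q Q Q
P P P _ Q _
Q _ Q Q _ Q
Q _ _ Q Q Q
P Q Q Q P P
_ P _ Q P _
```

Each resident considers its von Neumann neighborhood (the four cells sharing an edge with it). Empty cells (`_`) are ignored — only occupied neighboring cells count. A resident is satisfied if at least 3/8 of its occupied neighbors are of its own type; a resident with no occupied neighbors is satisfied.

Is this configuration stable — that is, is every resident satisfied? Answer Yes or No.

No

Row 1: (1,1)P 1/1 satisfied · (1,3)P 1/2 satisfied · (1,4)Q 1/2 satisfied · (1,5)Q 3/3 satisfied · (1,6)Q 1/1 satisfied
Row 2: (2,1)P 2/3 satisfied · (2,2)P 2/2 satisfied · (2,3)P 2/3 satisfied · (2,5)Q 1/1 satisfied
Row 3: (3,1)Q 1/2 satisfied · (3,3)Q 1/2 satisfied · (3,4)Q 2/2 satisfied · (3,6)Q 1/1 satisfied
Row 4: (4,1)Q 1/2 satisfied · (4,4)Q 3/3 satisfied · (4,5)Q 2/3 satisfied · (4,6)Q 2/3 satisfied
Row 5: (5,1)P 0/2 not · (5,2)Q 1/3 not · (5,3)Q 2/2 satisfied · (5,4)Q 3/4 satisfied · (5,5)P 2/4 satisfied · (5,6)P 1/2 satisfied
Row 6: (6,2)P 0/1 not · (6,4)Q 1/2 satisfied · (6,5)P 1/2 satisfied
For instance (5,1) has only 0/2 same-type neighbors, below 3/8.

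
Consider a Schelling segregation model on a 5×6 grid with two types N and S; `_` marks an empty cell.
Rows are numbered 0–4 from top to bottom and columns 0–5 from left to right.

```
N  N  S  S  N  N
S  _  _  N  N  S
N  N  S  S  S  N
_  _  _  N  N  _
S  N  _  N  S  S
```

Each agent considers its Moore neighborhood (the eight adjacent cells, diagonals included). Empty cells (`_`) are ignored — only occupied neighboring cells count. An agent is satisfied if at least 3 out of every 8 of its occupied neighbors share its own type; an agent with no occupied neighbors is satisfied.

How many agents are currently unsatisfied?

Row 0: (0,0)N 1/2 ok · (0,1)N 1/3 unhappy · (0,2)S 1/3 unhappy · (0,3)S 1/4 unhappy · (0,4)N 3/5 ok · (0,5)N 2/3 ok
Row 1: (1,0)S 0/4 unhappy · (1,3)N 2/7 unhappy · (1,4)N 4/8 ok · (1,5)S 1/5 unhappy
Row 2: (2,0)N 1/2 ok · (2,1)N 1/3 unhappy · (2,2)S 1/4 unhappy · (2,3)S 2/6 unhappy · (2,4)S 2/7 unhappy · (2,5)N 2/4 ok
Row 3: (3,3)N 2/6 unhappy · (3,4)N 3/7 ok
Row 4: (4,0)S 0/1 unhappy · (4,1)N 0/1 unhappy · (4,3)N 2/3 ok · (4,4)S 1/4 unhappy · (4,5)S 1/2 ok
Unsatisfied: (0,1), (0,2), (0,3), (1,0), (1,3), (1,5), (2,1), (2,2), (2,3), (2,4), (3,3), (4,0), (4,1), (4,4) — 14 in total.

14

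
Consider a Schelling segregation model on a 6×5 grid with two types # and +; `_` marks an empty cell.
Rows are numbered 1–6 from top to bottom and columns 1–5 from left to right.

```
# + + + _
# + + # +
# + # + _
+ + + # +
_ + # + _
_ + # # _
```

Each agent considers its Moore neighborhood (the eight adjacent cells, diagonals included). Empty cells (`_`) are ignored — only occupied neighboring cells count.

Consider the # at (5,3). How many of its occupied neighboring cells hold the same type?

3

Occupied neighbors of (5,3): (4,2)=+, (4,3)=+, (4,4)=#, (5,2)=+, (5,4)=+, (6,2)=+, (6,3)=#, (6,4)=#.
Same type (#): 3 of 8.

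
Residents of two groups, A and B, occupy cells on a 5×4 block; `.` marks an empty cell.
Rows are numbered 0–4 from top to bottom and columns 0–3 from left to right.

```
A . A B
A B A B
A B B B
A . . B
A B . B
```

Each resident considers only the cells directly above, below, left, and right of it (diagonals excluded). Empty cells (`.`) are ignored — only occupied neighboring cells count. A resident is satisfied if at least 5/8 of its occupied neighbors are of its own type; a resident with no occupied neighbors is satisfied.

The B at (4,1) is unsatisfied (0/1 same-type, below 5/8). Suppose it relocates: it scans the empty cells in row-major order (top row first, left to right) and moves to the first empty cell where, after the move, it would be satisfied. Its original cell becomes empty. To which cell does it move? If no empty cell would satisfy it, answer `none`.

(3,2)

Vacating (4,1). Empty cells in order:
  (0,1): 1/3 same-type → still unsatisfied.
  (3,1): 1/2 same-type → still unsatisfied.
  (3,2): 2/2 same-type → satisfied — stop here.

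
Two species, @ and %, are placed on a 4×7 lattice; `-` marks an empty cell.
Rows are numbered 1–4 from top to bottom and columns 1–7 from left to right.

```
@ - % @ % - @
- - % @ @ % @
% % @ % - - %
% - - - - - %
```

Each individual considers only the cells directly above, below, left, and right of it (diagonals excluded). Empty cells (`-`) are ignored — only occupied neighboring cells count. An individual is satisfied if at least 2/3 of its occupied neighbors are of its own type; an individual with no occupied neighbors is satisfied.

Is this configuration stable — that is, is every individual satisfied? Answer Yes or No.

No

(1,1)@ 0/0 ✓
(1,3)% 1/2 ✗
(1,4)@ 1/3 ✗
(1,5)% 0/2 ✗
(1,7)@ 1/1 ✓
(2,3)% 1/3 ✗
(2,4)@ 2/4 ✗
(2,5)@ 1/3 ✗
(2,6)% 0/2 ✗
(2,7)@ 1/3 ✗
(3,1)% 2/2 ✓
(3,2)% 1/2 ✗
(3,3)@ 0/3 ✗
(3,4)% 0/2 ✗
(3,7)% 1/2 ✗
(4,1)% 1/1 ✓
(4,7)% 1/1 ✓
For instance (1,3) has only 1/2 same-type neighbors, below 2/3.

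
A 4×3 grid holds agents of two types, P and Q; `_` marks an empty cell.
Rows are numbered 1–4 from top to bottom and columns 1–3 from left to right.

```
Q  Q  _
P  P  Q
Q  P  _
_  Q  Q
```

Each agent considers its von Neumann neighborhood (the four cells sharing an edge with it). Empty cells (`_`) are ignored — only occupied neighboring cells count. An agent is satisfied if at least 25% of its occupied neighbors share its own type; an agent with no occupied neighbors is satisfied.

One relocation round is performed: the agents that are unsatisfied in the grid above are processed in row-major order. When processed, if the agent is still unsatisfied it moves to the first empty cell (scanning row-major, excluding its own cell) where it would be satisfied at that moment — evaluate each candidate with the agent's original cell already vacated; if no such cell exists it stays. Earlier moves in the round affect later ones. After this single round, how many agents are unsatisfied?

Initially unsatisfied (in order): (2,3), (3,1).
  (2,3) → (1,3).
  (3,1) → (2,3).
Resulting grid:
Q Q Q
P P Q
_ P _
_ Q Q
All satisfied now.

0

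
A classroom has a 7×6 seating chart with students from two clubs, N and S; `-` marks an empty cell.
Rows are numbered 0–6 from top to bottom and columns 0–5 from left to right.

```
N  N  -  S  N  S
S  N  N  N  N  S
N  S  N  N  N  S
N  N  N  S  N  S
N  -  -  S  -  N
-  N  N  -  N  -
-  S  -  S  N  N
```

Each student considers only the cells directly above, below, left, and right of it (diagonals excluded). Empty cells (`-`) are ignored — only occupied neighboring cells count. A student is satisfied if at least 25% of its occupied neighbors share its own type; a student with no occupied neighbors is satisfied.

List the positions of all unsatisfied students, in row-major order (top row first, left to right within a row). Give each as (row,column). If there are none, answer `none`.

Row 0: (0,0)N 1/2 satisfied · (0,1)N 2/2 satisfied · (0,3)S 0/2 not · (0,4)N 1/3 satisfied · (0,5)S 1/2 satisfied
Row 1: (1,0)S 0/3 not · (1,1)N 2/4 satisfied · (1,2)N 3/3 satisfied · (1,3)N 3/4 satisfied · (1,4)N 3/4 satisfied · (1,5)S 2/3 satisfied
Row 2: (2,0)N 1/3 satisfied · (2,1)S 0/4 not · (2,2)N 3/4 satisfied · (2,3)N 3/4 satisfied · (2,4)N 3/4 satisfied · (2,5)S 2/3 satisfied
Row 3: (3,0)N 3/3 satisfied · (3,1)N 2/3 satisfied · (3,2)N 2/3 satisfied · (3,3)S 1/4 satisfied · (3,4)N 1/3 satisfied · (3,5)S 1/3 satisfied
Row 4: (4,0)N 1/1 satisfied · (4,3)S 1/1 satisfied · (4,5)N 0/1 not
Row 5: (5,1)N 1/2 satisfied · (5,2)N 1/1 satisfied · (5,4)N 1/1 satisfied
Row 6: (6,1)S 0/1 not · (6,3)S 0/1 not · (6,4)N 2/3 satisfied · (6,5)N 1/1 satisfied

(0,3), (1,0), (2,1), (4,5), (6,1), (6,3)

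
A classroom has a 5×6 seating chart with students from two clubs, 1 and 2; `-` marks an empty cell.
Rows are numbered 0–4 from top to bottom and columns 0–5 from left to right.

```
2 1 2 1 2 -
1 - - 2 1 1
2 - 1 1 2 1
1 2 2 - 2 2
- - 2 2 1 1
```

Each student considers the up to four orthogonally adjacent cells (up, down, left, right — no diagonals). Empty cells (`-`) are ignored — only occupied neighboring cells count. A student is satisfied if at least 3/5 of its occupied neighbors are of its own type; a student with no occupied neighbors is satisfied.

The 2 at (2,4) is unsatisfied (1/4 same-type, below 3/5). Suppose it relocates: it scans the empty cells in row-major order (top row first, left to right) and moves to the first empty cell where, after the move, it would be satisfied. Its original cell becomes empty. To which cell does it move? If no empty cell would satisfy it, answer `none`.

Vacating (2,4). Empty cells in order:
  (0,5): 1/2 same-type → still unsatisfied.
  (1,1): 0/2 same-type → still unsatisfied.
  (1,2): 2/3 same-type → satisfied — stop here.

(1,2)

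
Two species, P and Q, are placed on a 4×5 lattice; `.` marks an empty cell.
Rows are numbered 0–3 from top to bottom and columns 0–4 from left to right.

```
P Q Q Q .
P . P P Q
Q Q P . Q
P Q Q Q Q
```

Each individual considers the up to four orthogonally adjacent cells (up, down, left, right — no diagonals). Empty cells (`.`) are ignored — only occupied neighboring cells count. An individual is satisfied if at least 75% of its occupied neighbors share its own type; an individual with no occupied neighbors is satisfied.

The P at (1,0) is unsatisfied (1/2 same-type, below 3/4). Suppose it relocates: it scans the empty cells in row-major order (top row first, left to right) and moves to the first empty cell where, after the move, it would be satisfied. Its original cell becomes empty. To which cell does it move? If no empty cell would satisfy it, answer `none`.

Vacating (1,0). Empty cells in order:
  (0,4): 0/2 same-type → still unsatisfied.
  (1,1): 1/3 same-type → still unsatisfied.
  (2,3): 2/4 same-type → still unsatisfied.

none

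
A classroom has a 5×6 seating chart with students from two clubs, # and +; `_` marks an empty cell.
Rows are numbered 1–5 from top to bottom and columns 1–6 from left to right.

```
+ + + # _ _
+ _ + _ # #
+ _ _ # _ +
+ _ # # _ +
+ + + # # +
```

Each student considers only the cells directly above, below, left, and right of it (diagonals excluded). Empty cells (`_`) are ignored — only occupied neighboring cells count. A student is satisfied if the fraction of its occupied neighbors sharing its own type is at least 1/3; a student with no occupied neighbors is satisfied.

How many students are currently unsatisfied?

1

Row 1: (1,1)+ 2/2 ok · (1,2)+ 2/2 ok · (1,3)+ 2/3 ok · (1,4)# 0/1 unhappy
Row 2: (2,1)+ 2/2 ok · (2,3)+ 1/1 ok · (2,5)# 1/1 ok · (2,6)# 1/2 ok
Row 3: (3,1)+ 2/2 ok · (3,4)# 1/1 ok · (3,6)+ 1/2 ok
Row 4: (4,1)+ 2/2 ok · (4,3)# 1/2 ok · (4,4)# 3/3 ok · (4,6)+ 2/2 ok
Row 5: (5,1)+ 2/2 ok · (5,2)+ 2/2 ok · (5,3)+ 1/3 ok · (5,4)# 2/3 ok · (5,5)# 1/2 ok · (5,6)+ 1/2 ok
Unsatisfied: (1,4) — 1 in total.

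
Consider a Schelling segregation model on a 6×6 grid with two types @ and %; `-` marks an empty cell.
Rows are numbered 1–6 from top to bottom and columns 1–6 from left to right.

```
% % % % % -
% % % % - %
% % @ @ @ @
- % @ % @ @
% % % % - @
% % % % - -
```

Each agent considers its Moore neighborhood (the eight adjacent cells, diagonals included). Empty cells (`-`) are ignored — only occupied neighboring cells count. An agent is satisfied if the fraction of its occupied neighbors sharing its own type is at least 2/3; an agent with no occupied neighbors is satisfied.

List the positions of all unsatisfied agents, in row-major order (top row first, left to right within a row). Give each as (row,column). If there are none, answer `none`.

(2,4), (2,6), (3,3), (3,4), (3,5), (4,3), (4,4)

(1,1)% 3/3 ok
(1,2)% 5/5 ok
(1,3)% 5/5 ok
(1,4)% 4/4 ok
(1,5)% 3/3 ok
(2,1)% 5/5 ok
(2,2)% 7/8 ok
(2,3)% 6/8 ok
(2,4)% 4/7 unhappy
(2,6)% 1/3 unhappy
(3,1)% 4/4 ok
(3,2)% 5/7 ok
(3,3)@ 2/8 unhappy
(3,4)@ 4/7 unhappy
(3,5)@ 4/7 unhappy
(3,6)@ 3/4 ok
(4,2)% 5/7 ok
(4,3)@ 2/8 unhappy
(4,4)% 2/7 unhappy
(4,5)@ 5/7 ok
(4,6)@ 4/4 ok
(5,1)% 4/4 ok
(5,2)% 6/7 ok
(5,3)% 7/8 ok
(5,4)% 4/6 ok
(5,6)@ 2/2 ok
(6,1)% 3/3 ok
(6,2)% 5/5 ok
(6,3)% 5/5 ok
(6,4)% 3/3 ok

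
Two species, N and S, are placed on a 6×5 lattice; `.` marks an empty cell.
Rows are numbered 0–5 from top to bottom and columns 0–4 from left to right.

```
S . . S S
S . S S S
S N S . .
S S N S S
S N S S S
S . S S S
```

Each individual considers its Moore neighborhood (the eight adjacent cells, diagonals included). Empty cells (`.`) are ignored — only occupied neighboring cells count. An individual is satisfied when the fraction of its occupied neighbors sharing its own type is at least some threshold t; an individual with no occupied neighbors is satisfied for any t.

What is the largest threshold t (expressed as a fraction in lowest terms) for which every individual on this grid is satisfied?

1/7

(0,0)S 1/1
(0,3)S 4/4
(0,4)S 3/3
(1,0)S 2/3
(1,2)S 3/4
(1,3)S 5/5
(1,4)S 3/3
(2,0)S 3/4
(2,1)N 1/7
(2,2)S 4/6
(3,0)S 3/5
(3,1)S 5/8
(3,2)N 2/7
(3,3)S 5/6
(3,4)S 3/3
(4,0)S 3/4
(4,1)N 1/7
(4,2)S 5/7
(4,3)S 7/8
(4,4)S 5/5
(5,0)S 1/2
(5,2)S 3/4
(5,3)S 5/5
(5,4)S 3/3
The smallest same-type fraction is 1/7 at (2,1), which reduces to 1/7. Any threshold above that leaves this individual unsatisfied.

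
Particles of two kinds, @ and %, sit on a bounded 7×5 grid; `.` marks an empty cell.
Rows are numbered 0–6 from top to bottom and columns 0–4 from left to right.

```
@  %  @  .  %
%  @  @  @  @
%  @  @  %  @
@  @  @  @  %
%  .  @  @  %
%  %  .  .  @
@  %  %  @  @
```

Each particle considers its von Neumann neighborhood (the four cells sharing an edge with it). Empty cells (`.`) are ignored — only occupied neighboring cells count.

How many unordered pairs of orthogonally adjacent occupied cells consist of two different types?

Scan each occupied cell's neighbors to the right and below so each pair is counted once.
From row 0: 5 unlike of 6 pairs (running 5/6).
From row 1: 2 unlike of 9 pairs (running 7/15).
From row 2: 6 unlike of 9 pairs (running 13/24).
From row 3: 2 unlike of 8 pairs (running 15/32).
From row 4: 2 unlike of 4 pairs (running 17/36).
From row 5: 1 unlike of 4 pairs (running 18/40).
From row 6: 2 unlike of 4 pairs (running 20/44).
Total adjacent occupied pairs: 44; unlike-type pairs: 20.

20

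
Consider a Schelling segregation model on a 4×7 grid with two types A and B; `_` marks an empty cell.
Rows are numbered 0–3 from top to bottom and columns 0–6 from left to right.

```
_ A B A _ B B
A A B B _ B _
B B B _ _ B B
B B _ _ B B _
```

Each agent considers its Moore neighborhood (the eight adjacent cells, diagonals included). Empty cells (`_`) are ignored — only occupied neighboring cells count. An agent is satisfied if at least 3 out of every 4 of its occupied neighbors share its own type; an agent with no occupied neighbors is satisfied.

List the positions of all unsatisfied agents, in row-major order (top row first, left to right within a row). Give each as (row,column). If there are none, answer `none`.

(0,1), (0,2), (0,3), (1,0), (1,1), (1,2), (2,0), (2,1)

Row 0: (0,1)A 2/4 ✗ · (0,2)B 2/5 ✗ · (0,3)A 0/3 ✗ · (0,5)B 2/2 ✓ · (0,6)B 2/2 ✓
Row 1: (1,0)A 2/4 ✗ · (1,1)A 2/7 ✗ · (1,2)B 4/7 ✗ · (1,3)B 3/4 ✓ · (1,5)B 4/4 ✓
Row 2: (2,0)B 3/5 ✗ · (2,1)B 5/7 ✗ · (2,2)B 4/5 ✓ · (2,5)B 4/4 ✓ · (2,6)B 3/3 ✓
Row 3: (3,0)B 3/3 ✓ · (3,1)B 4/4 ✓ · (3,4)B 2/2 ✓ · (3,5)B 3/3 ✓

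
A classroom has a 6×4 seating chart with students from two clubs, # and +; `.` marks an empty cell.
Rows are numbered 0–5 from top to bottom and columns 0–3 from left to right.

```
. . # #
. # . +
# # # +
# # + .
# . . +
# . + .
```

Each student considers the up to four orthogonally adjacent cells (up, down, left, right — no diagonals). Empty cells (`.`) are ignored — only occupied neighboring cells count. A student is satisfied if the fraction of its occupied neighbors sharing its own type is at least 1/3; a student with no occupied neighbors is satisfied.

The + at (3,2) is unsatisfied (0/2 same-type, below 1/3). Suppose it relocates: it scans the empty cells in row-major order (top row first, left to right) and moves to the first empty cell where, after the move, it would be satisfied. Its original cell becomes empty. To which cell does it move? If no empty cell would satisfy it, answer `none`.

(0,0)

Vacating (3,2). Empty cells in order:
  (0,0): 0/0 same-type → satisfied — stop here.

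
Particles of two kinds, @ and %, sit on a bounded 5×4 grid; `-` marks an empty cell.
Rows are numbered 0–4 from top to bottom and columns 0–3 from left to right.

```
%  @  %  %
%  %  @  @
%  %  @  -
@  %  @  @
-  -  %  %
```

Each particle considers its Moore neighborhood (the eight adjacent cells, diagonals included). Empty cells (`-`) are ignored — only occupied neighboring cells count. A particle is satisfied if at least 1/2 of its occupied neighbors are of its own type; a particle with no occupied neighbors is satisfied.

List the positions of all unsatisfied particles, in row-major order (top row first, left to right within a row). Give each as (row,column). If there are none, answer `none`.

(0,1), (0,2), (0,3), (1,2), (3,0), (3,2), (4,3)

Row 0: (0,0)% 2/3 satisfied · (0,1)@ 1/5 not · (0,2)% 2/5 not · (0,3)% 1/3 not
Row 1: (1,0)% 4/5 satisfied · (1,1)% 5/8 satisfied · (1,2)@ 3/7 not · (1,3)@ 2/4 satisfied
Row 2: (2,0)% 4/5 satisfied · (2,1)% 4/8 satisfied · (2,2)@ 4/7 satisfied
Row 3: (3,0)@ 0/3 not · (3,1)% 3/6 satisfied · (3,2)@ 2/6 not · (3,3)@ 2/4 satisfied
Row 4: (4,2)% 2/4 satisfied · (4,3)% 1/3 not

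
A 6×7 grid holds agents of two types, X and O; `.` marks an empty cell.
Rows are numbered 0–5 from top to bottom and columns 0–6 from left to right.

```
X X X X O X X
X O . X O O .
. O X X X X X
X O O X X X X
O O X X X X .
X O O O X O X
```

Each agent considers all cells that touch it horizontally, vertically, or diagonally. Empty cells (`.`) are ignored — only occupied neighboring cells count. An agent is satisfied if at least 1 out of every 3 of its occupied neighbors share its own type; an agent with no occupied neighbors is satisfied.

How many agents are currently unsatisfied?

(0,0)X 2/3 ok
(0,1)X 3/4 ok
(0,2)X 3/4 ok
(0,3)X 2/4 ok
(0,4)O 2/5 ok
(0,5)X 1/4 unhappy
(0,6)X 1/2 ok
(1,0)X 2/4 ok
(1,1)O 1/6 unhappy
(1,3)X 5/7 ok
(1,4)O 2/8 unhappy
(1,5)O 2/7 unhappy
(2,1)O 3/6 ok
(2,2)X 3/7 ok
(2,3)X 5/7 ok
(2,4)X 6/8 ok
(2,5)X 5/7 ok
(2,6)X 3/4 ok
(3,0)X 0/4 unhappy
(3,1)O 4/7 ok
(3,2)O 3/8 ok
(3,3)X 7/8 ok
(3,4)X 8/8 ok
(3,5)X 7/7 ok
(3,6)X 4/4 ok
(4,0)O 3/5 ok
(4,1)O 5/8 ok
(4,2)X 2/8 unhappy
(4,3)X 5/8 ok
(4,4)X 6/8 ok
(4,5)X 6/7 ok
(5,0)X 0/3 unhappy
(5,1)O 3/5 ok
(5,2)O 3/5 ok
(5,3)O 1/5 unhappy
(5,4)X 3/5 ok
(5,5)O 0/4 unhappy
(5,6)X 1/2 ok
Unsatisfied: (0,5), (1,1), (1,4), (1,5), (3,0), (4,2), (5,0), (5,3), (5,5) — 9 in total.

9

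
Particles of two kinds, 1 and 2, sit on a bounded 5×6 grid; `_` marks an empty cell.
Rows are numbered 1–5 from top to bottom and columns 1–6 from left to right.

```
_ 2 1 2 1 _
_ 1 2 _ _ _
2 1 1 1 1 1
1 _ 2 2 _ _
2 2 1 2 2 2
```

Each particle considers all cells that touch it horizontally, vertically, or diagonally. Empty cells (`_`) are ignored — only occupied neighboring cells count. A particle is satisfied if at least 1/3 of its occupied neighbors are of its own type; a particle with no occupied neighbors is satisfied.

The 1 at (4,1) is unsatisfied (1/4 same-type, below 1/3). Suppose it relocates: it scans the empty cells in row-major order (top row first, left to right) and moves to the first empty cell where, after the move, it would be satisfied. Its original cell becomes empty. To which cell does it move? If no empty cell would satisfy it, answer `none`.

Vacating (4,1). Empty cells in order:
  (1,1): 1/2 same-type → satisfied — stop here.

(1,1)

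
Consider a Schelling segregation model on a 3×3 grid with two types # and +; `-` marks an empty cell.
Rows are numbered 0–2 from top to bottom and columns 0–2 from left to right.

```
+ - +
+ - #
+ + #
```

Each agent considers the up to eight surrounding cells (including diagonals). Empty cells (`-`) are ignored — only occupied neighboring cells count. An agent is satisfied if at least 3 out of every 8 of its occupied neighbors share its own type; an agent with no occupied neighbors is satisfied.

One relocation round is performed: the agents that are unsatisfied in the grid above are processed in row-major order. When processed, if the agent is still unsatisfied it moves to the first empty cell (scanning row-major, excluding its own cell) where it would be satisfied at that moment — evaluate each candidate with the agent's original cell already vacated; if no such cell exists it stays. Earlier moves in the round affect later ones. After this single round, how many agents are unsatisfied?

Initially unsatisfied (in order): (0,2), (1,2).
  (0,2) → (0,1).
  (1,2): no empty cell satisfies it; stays.
Resulting grid:
+ + -
+ - #
+ + #
Unsatisfied now: (1,2).

1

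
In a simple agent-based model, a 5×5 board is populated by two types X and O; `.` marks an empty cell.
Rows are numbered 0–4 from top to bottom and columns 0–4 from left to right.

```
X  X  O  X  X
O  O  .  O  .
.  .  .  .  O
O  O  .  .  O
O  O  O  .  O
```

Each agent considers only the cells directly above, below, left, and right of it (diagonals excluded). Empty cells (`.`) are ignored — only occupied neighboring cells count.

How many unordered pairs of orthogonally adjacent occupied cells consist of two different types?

5

Scan each occupied cell's neighbors to the right and below so each pair is counted once.
Row 0: X(0,0)–X(0,1)= X(0,0)–O(1,0)≠ X(0,1)–O(0,2)≠ X(0,1)–O(1,1)≠ O(0,2)–X(0,3)≠ X(0,3)–X(0,4)= X(0,3)–O(1,3)≠  → 5/7 unlike.
Row 1: O(1,0)–O(1,1)=  → 0/1 unlike.
Row 2: O(2,4)–O(3,4)=  → 0/1 unlike.
Row 3: O(3,0)–O(3,1)= O(3,0)–O(4,0)= O(3,1)–O(4,1)= O(3,4)–O(4,4)=  → 0/4 unlike.
Row 4: O(4,0)–O(4,1)= O(4,1)–O(4,2)=  → 0/2 unlike.
Total adjacent occupied pairs: 15; unlike-type pairs: 5.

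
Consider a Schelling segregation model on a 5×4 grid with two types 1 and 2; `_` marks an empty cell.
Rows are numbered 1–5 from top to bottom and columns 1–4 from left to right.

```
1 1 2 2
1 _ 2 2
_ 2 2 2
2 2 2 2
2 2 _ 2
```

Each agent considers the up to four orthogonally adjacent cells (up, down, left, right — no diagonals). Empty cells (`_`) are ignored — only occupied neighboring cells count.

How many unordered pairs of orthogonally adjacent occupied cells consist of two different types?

Scan each occupied cell's neighbors to the right and below so each pair is counted once.
Row 1: 1(1,1)–1(1,2)= 1(1,1)–1(2,1)= 1(1,2)–2(1,3)≠ 2(1,3)–2(1,4)= 2(1,3)–2(2,3)= 2(1,4)–2(2,4)=  → 1/6 unlike.
Row 2: 2(2,3)–2(2,4)= 2(2,3)–2(3,3)= 2(2,4)–2(3,4)=  → 0/3 unlike.
Row 3: 2(3,2)–2(3,3)= 2(3,2)–2(4,2)= 2(3,3)–2(3,4)= 2(3,3)–2(4,3)= 2(3,4)–2(4,4)=  → 0/5 unlike.
Row 4: 2(4,1)–2(4,2)= 2(4,1)–2(5,1)= 2(4,2)–2(4,3)= 2(4,2)–2(5,2)= 2(4,3)–2(4,4)= 2(4,4)–2(5,4)=  → 0/6 unlike.
Row 5: 2(5,1)–2(5,2)=  → 0/1 unlike.
Total adjacent occupied pairs: 21; unlike-type pairs: 1.

1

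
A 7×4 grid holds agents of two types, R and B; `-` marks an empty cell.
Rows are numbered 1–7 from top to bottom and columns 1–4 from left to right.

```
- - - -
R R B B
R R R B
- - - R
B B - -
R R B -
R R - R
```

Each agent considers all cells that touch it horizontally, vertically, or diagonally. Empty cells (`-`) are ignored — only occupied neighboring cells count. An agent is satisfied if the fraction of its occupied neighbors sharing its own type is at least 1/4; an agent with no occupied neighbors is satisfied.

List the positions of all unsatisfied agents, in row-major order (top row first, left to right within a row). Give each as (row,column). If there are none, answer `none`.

(7,4)

(2,1)R 3/3 ✓
(2,2)R 4/5 ✓
(2,3)B 2/5 ✓
(2,4)B 2/3 ✓
(3,1)R 3/3 ✓
(3,2)R 4/5 ✓
(3,3)R 3/6 ✓
(3,4)B 2/4 ✓
(4,4)R 1/2 ✓
(5,1)B 1/3 ✓
(5,2)B 2/4 ✓
(6,1)R 3/5 ✓
(6,2)R 3/6 ✓
(6,3)B 1/4 ✓
(7,1)R 3/3 ✓
(7,2)R 3/4 ✓
(7,4)R 0/1 ✗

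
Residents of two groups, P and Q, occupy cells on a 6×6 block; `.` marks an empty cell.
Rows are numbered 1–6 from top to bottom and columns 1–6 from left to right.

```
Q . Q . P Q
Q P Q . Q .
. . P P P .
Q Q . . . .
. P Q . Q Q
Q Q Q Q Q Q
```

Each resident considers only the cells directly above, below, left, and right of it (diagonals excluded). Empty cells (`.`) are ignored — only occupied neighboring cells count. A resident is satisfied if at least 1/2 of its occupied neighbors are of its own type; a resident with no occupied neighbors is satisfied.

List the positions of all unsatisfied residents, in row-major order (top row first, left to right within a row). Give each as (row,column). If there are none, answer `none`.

Row 1: (1,1)Q 1/1 ✓ · (1,3)Q 1/1 ✓ · (1,5)P 0/2 ✗ · (1,6)Q 0/1 ✗
Row 2: (2,1)Q 1/2 ✓ · (2,2)P 0/2 ✗ · (2,3)Q 1/3 ✗ · (2,5)Q 0/2 ✗
Row 3: (3,3)P 1/2 ✓ · (3,4)P 2/2 ✓ · (3,5)P 1/2 ✓
Row 4: (4,1)Q 1/1 ✓ · (4,2)Q 1/2 ✓
Row 5: (5,2)P 0/3 ✗ · (5,3)Q 1/2 ✓ · (5,5)Q 2/2 ✓ · (5,6)Q 2/2 ✓
Row 6: (6,1)Q 1/1 ✓ · (6,2)Q 2/3 ✓ · (6,3)Q 3/3 ✓ · (6,4)Q 2/2 ✓ · (6,5)Q 3/3 ✓ · (6,6)Q 2/2 ✓

(1,5), (1,6), (2,2), (2,3), (2,5), (5,2)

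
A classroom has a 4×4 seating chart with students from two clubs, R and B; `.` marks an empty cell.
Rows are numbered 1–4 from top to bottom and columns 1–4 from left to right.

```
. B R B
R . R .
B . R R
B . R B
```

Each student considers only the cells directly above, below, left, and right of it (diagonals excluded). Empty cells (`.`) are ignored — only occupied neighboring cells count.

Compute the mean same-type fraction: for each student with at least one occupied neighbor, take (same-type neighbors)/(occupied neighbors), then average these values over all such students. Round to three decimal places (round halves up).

0.439

Row 1: (1,2)B 0/1 · (1,3)R 1/3 · (1,4)B 0/1
Row 2: (2,1)R 0/1 · (2,3)R 2/2
Row 3: (3,1)B 1/2 · (3,3)R 3/3 · (3,4)R 1/2
Row 4: (4,1)B 1/1 · (4,3)R 1/2 · (4,4)B 0/2
Sum over 11 students: 0/1 + 1/3 + 0/1 + 0/1 + 2/2 + 1/2 + 3/3 + 1/2 + 1/1 + 1/2 + 0/2 = 29/6; mean = 29/6 ÷ 11 = 29/66 = 0.439393… → 0.439.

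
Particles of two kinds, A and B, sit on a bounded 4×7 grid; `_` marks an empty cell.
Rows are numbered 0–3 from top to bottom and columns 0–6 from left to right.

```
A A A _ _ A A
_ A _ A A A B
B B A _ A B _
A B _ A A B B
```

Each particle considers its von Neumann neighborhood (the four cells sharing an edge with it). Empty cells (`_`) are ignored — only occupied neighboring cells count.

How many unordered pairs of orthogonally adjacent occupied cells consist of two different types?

9

Scan each occupied cell's neighbors to the right and below so each pair is counted once.
From row 0: 1 unlike of 6 pairs (running 1/6).
From row 1: 3 unlike of 6 pairs (running 4/12).
From row 2: 3 unlike of 7 pairs (running 7/19).
From row 3: 2 unlike of 4 pairs (running 9/23).
Total adjacent occupied pairs: 23; unlike-type pairs: 9.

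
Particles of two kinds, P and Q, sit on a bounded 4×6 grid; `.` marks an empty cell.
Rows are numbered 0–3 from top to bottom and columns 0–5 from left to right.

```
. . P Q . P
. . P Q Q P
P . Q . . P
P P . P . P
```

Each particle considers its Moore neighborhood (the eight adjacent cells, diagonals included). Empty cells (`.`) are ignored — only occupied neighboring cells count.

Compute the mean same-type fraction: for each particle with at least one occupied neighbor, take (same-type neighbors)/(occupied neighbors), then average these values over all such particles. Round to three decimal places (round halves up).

Row 0: (0,2)P 1/3 · (0,3)Q 2/4 · (0,5)P 1/2
Row 1: (1,2)P 1/4 · (1,3)Q 3/5 · (1,4)Q 2/5 · (1,5)P 2/3
Row 2: (2,0)P 2/2 · (2,2)Q 1/4 · (2,5)P 2/3
Row 3: (3,0)P 2/2 · (3,1)P 2/3 · (3,3)P 0/1 · (3,5)P 1/1
Sum over 14 particles: 1/3 + 2/4 + 1/2 + 1/4 + 3/5 + 2/5 + 2/3 + 2/2 + 1/4 + 2/3 + 2/2 + 2/3 + 0/1 + 1/1 = 47/6; mean = 47/6 ÷ 14 = 47/84 = 0.559523… → 0.560.

0.560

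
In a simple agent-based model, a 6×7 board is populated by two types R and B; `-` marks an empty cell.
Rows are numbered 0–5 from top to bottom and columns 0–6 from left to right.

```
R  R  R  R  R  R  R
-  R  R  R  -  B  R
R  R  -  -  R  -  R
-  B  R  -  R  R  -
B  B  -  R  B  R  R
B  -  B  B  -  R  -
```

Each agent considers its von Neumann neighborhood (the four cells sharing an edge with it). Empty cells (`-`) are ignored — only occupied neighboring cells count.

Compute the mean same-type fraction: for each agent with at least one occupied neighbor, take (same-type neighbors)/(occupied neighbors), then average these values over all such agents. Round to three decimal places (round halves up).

(0,0)R 1/1
(0,1)R 3/3
(0,2)R 3/3
(0,3)R 3/3
(0,4)R 2/2
(0,5)R 2/3
(0,6)R 2/2
(1,1)R 3/3
(1,2)R 3/3
(1,3)R 2/2
(1,5)B 0/2
(1,6)R 2/3
(2,0)R 1/1
(2,1)R 2/3
(2,4)R 1/1
(2,6)R 1/1
(3,1)B 1/3
(3,2)R 0/1
(3,4)R 2/3
(3,5)R 2/2
(4,0)B 2/2
(4,1)B 2/2
(4,3)R 0/2
(4,4)B 0/3
(4,5)R 3/4
(4,6)R 1/1
(5,0)B 1/1
(5,2)B 1/1
(5,3)B 1/2
(5,5)R 1/1
Sum over 30 agents: 1/1 + 3/3 + 3/3 + 3/3 + 2/2 + 2/3 + 2/2 + 3/3 + 3/3 + 2/2 + 0/2 + 2/3 + 1/1 + 2/3 + 1/1 + 1/1 + 1/3 + 0/1 + 2/3 + 2/2 + 2/2 + 2/2 + 0/2 + 0/3 + 3/4 + 1/1 + 1/1 + 1/1 + 1/2 + 1/1 = 93/4; mean = 93/4 ÷ 30 = 31/40 = 0.775 → 0.775.

0.775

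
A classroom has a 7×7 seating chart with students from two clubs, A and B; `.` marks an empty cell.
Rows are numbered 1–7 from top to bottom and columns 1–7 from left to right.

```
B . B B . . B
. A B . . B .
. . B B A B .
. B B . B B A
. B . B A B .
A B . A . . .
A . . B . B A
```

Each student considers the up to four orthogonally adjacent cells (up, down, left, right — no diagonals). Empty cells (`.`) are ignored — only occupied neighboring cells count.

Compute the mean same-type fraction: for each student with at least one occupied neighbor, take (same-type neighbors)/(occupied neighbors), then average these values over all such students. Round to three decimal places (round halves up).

(1,1)B — no occupied neighbors
(1,3)B 2/2
(1,4)B 1/1
(1,7)B — no occupied neighbors
(2,2)A 0/1
(2,3)B 2/3
(2,6)B 1/1
(3,3)B 3/3
(3,4)B 1/2
(3,5)A 0/3
(3,6)B 2/3
(4,2)B 2/2
(4,3)B 2/2
(4,5)B 1/3
(4,6)B 3/4
(4,7)A 0/1
(5,2)B 2/2
(5,4)B 0/2
(5,5)A 0/3
(5,6)B 1/2
(6,1)A 1/2
(6,2)B 1/2
(6,4)A 0/2
(7,1)A 1/1
(7,4)B 0/1
(7,6)B 0/1
(7,7)A 0/1
Sum over 25 students: 2/2 + 1/1 + 0/1 + 2/3 + 1/1 + 3/3 + 1/2 + 0/3 + 2/3 + 2/2 + 2/2 + 1/3 + 3/4 + 0/1 + 2/2 + 0/2 + 0/3 + 1/2 + 1/2 + 1/2 + 0/2 + 1/1 + 0/1 + 0/1 + 0/1 = 149/12; mean = 149/12 ÷ 25 = 149/300 = 0.496666… → 0.497.

0.497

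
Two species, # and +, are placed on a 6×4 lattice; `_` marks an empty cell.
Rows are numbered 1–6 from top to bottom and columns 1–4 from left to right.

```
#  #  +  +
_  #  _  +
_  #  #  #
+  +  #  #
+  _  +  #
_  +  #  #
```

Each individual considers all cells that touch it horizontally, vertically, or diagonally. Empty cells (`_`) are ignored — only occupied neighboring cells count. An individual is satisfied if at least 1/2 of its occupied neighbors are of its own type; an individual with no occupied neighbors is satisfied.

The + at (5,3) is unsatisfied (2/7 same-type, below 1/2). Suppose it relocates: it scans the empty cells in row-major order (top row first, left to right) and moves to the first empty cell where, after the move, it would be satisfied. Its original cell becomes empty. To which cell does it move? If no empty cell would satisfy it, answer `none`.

Vacating (5,3). Empty cells in order:
  (2,1): 0/4 same-type → still unsatisfied.
  (2,3): 3/8 same-type → still unsatisfied.
  (3,1): 2/4 same-type → satisfied — stop here.

(3,1)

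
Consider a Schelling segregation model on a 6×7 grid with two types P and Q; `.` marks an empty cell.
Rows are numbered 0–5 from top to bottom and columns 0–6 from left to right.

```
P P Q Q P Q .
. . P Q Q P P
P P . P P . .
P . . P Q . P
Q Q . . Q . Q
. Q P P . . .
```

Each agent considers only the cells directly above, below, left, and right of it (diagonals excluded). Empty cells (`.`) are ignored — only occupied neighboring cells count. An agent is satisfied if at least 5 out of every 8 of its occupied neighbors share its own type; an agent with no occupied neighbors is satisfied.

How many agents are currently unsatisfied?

17

(0,0)P 1/1 satisfied
(0,1)P 1/2 not
(0,2)Q 1/3 not
(0,3)Q 2/3 satisfied
(0,4)P 0/3 not
(0,5)Q 0/2 not
(1,2)P 0/2 not
(1,3)Q 2/4 not
(1,4)Q 1/4 not
(1,5)P 1/3 not
(1,6)P 1/1 satisfied
(2,0)P 2/2 satisfied
(2,1)P 1/1 satisfied
(2,3)P 2/3 satisfied
(2,4)P 1/3 not
(3,0)P 1/2 not
(3,3)P 1/2 not
(3,4)Q 1/3 not
(3,6)P 0/1 not
(4,0)Q 1/2 not
(4,1)Q 2/2 satisfied
(4,4)Q 1/1 satisfied
(4,6)Q 0/1 not
(5,1)Q 1/2 not
(5,2)P 1/2 not
(5,3)P 1/1 satisfied
Unsatisfied: (0,1), (0,2), (0,4), (0,5), (1,2), (1,3), (1,4), (1,5), (2,4), (3,0), (3,3), (3,4), (3,6), (4,0), (4,6), (5,1), (5,2) — 17 in total.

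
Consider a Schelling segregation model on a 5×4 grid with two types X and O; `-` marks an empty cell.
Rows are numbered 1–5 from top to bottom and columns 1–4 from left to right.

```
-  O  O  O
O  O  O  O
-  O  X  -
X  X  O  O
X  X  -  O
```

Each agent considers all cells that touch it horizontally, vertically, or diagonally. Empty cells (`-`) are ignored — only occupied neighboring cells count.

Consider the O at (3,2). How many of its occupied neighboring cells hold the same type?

Occupied neighbors of (3,2): (2,1)=O, (2,2)=O, (2,3)=O, (3,3)=X, (4,1)=X, (4,2)=X, (4,3)=O.
Same type (O): 4 of 7.

4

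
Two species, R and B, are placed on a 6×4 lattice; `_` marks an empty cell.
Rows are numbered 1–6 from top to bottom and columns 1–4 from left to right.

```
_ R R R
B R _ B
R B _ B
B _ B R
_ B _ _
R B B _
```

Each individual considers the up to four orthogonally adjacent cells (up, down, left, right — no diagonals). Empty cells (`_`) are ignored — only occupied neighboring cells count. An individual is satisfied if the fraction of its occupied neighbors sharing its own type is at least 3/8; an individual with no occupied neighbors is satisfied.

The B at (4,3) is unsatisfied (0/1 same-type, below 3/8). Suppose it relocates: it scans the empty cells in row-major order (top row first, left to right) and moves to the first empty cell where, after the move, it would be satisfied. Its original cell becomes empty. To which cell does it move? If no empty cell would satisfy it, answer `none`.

(1,1)

Vacating (4,3). Empty cells in order:
  (1,1): 1/2 same-type → satisfied — stop here.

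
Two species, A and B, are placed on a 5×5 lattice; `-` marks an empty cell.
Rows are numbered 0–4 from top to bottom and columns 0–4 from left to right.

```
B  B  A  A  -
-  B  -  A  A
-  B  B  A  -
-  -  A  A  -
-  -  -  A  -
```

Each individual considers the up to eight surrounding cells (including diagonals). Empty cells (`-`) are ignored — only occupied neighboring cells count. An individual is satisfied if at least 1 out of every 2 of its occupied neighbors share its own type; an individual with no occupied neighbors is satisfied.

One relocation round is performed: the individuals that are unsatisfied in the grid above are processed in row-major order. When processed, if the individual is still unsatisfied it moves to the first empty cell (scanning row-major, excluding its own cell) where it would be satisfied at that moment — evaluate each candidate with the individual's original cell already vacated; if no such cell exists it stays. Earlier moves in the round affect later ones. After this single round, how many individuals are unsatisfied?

Initially unsatisfied (in order): (2,2).
  (2,2) → (1,0).
Resulting grid:
B B A A -
B B - A A
- B - A -
- - A A -
- - - A -
All satisfied now.

0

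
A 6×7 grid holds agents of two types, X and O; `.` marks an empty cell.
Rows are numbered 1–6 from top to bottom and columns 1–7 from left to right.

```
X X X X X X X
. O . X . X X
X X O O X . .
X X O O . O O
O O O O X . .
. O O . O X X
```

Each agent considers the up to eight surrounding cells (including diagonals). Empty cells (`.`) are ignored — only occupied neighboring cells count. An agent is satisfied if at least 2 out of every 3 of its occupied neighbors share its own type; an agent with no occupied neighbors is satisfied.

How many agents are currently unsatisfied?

12

Row 1: (1,1)X 1/2 ✗ · (1,2)X 2/3 ✓ · (1,3)X 3/4 ✓ · (1,4)X 3/3 ✓ · (1,5)X 4/4 ✓ · (1,6)X 4/4 ✓ · (1,7)X 3/3 ✓
Row 2: (2,2)O 1/6 ✗ · (2,4)X 4/6 ✓ · (2,6)X 5/5 ✓ · (2,7)X 3/3 ✓
Row 3: (3,1)X 3/4 ✓ · (3,2)X 3/6 ✗ · (3,3)O 4/7 ✗ · (3,4)O 3/5 ✗ · (3,5)X 2/5 ✗
Row 4: (4,1)X 3/5 ✗ · (4,2)X 3/8 ✗ · (4,3)O 6/8 ✓ · (4,4)O 5/7 ✓ · (4,6)O 1/3 ✗ · (4,7)O 1/1 ✓
Row 5: (5,1)O 2/4 ✗ · (5,2)O 5/7 ✓ · (5,3)O 6/7 ✓ · (5,4)O 5/6 ✓ · (5,5)X 1/5 ✗
Row 6: (6,2)O 4/4 ✓ · (6,3)O 4/4 ✓ · (6,5)O 1/3 ✗ · (6,6)X 2/3 ✓ · (6,7)X 1/1 ✓
Unsatisfied: (1,1), (2,2), (3,2), (3,3), (3,4), (3,5), (4,1), (4,2), (4,6), (5,1), (5,5), (6,5) — 12 in total.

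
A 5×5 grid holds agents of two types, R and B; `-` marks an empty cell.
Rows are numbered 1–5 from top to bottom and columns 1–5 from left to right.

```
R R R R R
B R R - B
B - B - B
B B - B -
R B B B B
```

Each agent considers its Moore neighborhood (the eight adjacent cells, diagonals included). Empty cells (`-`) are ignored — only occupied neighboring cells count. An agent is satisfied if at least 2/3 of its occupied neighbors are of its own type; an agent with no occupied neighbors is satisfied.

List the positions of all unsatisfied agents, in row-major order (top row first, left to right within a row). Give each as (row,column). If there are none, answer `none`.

Row 1: (1,1)R 2/3 ✓ · (1,2)R 4/5 ✓ · (1,3)R 4/4 ✓ · (1,4)R 3/4 ✓ · (1,5)R 1/2 ✗
Row 2: (2,1)B 1/4 ✗ · (2,2)R 4/7 ✗ · (2,3)R 4/5 ✓ · (2,5)B 1/3 ✗
Row 3: (3,1)B 3/4 ✓ · (3,3)B 2/4 ✗ · (3,5)B 2/2 ✓
Row 4: (4,1)B 3/4 ✓ · (4,2)B 5/6 ✓ · (4,4)B 5/5 ✓
Row 5: (5,1)R 0/3 ✗ · (5,2)B 3/4 ✓ · (5,3)B 4/4 ✓ · (5,4)B 3/3 ✓ · (5,5)B 2/2 ✓

(1,5), (2,1), (2,2), (2,5), (3,3), (5,1)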